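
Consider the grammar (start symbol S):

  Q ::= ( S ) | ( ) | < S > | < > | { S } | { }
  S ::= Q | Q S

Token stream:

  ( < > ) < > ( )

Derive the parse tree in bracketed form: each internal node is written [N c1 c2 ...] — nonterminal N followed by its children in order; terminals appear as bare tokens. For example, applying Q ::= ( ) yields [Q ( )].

S
Q S
( S ) S
( Q ) S
( < > ) S
( < > ) Q S
( < > ) < > S
( < > ) < > Q
( < > ) < > ( )

[S [Q ( [S [Q < >]] )] [S [Q < >] [S [Q ( )]]]]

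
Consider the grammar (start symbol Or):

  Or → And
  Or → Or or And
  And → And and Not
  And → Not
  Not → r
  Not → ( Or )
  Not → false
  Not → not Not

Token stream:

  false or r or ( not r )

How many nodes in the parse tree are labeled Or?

[Or [Or [Or [And [Not false]]] or [And [Not r]]] or [And [Not ( [Or [And [Not not [Not r]]]] )]]]

4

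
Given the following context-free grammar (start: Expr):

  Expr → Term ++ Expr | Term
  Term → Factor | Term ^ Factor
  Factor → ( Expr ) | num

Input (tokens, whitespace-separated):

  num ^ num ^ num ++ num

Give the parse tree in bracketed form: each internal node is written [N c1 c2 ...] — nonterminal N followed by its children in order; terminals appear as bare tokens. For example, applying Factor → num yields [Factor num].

Expr
Term ++ Expr
Term ^ Factor ++ Expr
Term ^ Factor ^ Factor ++ Expr
Factor ^ Factor ^ Factor ++ Expr
num ^ Factor ^ Factor ++ Expr
num ^ num ^ Factor ++ Expr
num ^ num ^ num ++ Expr
num ^ num ^ num ++ Term
num ^ num ^ num ++ Factor
num ^ num ^ num ++ num

[Expr [Term [Term [Term [Factor num]] ^ [Factor num]] ^ [Factor num]] ++ [Expr [Term [Factor num]]]]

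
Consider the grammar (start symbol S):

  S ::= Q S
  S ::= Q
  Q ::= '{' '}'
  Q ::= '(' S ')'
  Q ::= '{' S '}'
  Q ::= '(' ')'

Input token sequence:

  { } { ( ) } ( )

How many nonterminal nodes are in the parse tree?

[S [Q { }] [S [Q { [S [Q ( )]] }] [S [Q ( )]]]]

8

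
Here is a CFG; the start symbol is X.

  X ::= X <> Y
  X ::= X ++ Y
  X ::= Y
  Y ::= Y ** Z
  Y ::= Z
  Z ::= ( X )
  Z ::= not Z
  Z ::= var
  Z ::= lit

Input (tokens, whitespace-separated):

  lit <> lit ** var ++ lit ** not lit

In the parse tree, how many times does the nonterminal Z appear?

[X [X [X [Y [Z lit]]] <> [Y [Y [Z lit]] ** [Z var]]] ++ [Y [Y [Z lit]] ** [Z not [Z lit]]]]

6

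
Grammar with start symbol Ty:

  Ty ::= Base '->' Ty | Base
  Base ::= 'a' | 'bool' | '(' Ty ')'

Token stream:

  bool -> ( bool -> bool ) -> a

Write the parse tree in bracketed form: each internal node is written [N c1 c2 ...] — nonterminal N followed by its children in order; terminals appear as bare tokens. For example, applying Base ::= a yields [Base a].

Ty
Base -> Ty
bool -> Ty
bool -> Base -> Ty
bool -> ( Ty ) -> Ty
bool -> ( Base -> Ty ) -> Ty
bool -> ( bool -> Ty ) -> Ty
bool -> ( bool -> Base ) -> Ty
bool -> ( bool -> bool ) -> Ty
bool -> ( bool -> bool ) -> Base
bool -> ( bool -> bool ) -> a

[Ty [Base bool] -> [Ty [Base ( [Ty [Base bool] -> [Ty [Base bool]]] )] -> [Ty [Base a]]]]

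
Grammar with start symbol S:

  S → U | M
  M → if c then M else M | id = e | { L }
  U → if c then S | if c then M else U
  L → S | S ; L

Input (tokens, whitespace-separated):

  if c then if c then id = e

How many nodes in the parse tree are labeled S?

3

[S [U if c then [S [U if c then [S [M id = e]]]]]]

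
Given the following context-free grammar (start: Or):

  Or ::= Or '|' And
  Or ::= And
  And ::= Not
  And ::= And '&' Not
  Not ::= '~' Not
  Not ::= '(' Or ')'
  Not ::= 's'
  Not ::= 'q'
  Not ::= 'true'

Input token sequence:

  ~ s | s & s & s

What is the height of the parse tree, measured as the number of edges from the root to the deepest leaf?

[Or [Or [And [Not ~ [Not s]]]] | [And [And [And [Not s]] & [Not s]] & [Not s]]]

5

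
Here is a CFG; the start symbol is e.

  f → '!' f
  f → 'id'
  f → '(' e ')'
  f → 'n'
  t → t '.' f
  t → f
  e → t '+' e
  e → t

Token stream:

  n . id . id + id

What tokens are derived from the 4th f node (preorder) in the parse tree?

[e [t [t [t [f n]] . [f id]] . [f id]] + [e [t [f id]]]]

id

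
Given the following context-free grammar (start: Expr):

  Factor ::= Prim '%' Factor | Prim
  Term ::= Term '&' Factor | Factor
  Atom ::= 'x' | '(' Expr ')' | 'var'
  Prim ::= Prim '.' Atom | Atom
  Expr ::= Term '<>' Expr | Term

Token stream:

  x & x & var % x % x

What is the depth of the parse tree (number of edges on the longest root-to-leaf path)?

[Expr [Term [Term [Term [Factor [Prim [Atom x]]]] & [Factor [Prim [Atom x]]]] & [Factor [Prim [Atom var]] % [Factor [Prim [Atom x]] % [Factor [Prim [Atom x]]]]]]]

7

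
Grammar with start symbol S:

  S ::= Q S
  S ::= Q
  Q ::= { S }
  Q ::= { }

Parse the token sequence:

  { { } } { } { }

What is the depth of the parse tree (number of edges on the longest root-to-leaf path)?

[S [Q { [S [Q { }]] }] [S [Q { }] [S [Q { }]]]]

4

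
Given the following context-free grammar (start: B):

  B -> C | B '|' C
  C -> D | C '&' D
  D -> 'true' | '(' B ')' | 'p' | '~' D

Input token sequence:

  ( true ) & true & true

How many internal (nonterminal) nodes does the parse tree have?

[B [C [C [C [D ( [B [C [D true]]] )]] & [D true]] & [D true]]]

10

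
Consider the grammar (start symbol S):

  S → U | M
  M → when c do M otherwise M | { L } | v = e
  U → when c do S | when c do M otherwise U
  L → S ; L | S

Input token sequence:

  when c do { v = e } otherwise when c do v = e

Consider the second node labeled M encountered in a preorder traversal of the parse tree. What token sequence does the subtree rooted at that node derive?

v = e

[S [U when c do [M { [L [S [M v = e]]] }] otherwise [U when c do [S [M v = e]]]]]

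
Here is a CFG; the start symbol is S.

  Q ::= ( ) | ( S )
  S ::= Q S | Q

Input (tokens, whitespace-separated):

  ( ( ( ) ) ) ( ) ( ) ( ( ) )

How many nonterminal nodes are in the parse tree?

14

[S [Q ( [S [Q ( [S [Q ( )]] )]] )] [S [Q ( )] [S [Q ( )] [S [Q ( [S [Q ( )]] )]]]]]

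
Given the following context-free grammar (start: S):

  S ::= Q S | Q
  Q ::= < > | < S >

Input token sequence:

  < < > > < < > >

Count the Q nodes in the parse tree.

4

[S [Q < [S [Q < >]] >] [S [Q < [S [Q < >]] >]]]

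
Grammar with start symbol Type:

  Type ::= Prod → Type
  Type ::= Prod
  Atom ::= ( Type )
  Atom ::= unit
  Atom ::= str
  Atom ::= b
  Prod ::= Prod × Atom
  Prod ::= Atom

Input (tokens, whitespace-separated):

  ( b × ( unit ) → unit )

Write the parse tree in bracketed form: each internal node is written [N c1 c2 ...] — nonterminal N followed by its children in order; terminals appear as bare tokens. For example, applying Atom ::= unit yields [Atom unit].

Type
Prod
Atom
( Type )
( Prod → Type )
( Prod × Atom → Type )
( Atom × Atom → Type )
( b × Atom → Type )
( b × ( Type ) → Type )
( b × ( Prod ) → Type )
( b × ( Atom ) → Type )
( b × ( unit ) → Type )
( b × ( unit ) → Prod )
( b × ( unit ) → Atom )
( b × ( unit ) → unit )

[Type [Prod [Atom ( [Type [Prod [Prod [Atom b]] × [Atom ( [Type [Prod [Atom unit]]] )]] → [Type [Prod [Atom unit]]]] )]]]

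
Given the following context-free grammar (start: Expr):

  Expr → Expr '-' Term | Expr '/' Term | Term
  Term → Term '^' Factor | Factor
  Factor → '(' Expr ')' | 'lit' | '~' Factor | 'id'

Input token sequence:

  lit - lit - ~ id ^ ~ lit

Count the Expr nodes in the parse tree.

3

[Expr [Expr [Expr [Term [Factor lit]]] - [Term [Factor lit]]] - [Term [Term [Factor ~ [Factor id]]] ^ [Factor ~ [Factor lit]]]]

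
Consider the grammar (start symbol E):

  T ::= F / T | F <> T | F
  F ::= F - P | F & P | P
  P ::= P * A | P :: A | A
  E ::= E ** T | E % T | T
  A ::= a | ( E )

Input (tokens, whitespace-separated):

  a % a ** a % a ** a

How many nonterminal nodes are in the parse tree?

25

[E [E [E [E [E [T [F [P [A a]]]]] % [T [F [P [A a]]]]] ** [T [F [P [A a]]]]] % [T [F [P [A a]]]]] ** [T [F [P [A a]]]]]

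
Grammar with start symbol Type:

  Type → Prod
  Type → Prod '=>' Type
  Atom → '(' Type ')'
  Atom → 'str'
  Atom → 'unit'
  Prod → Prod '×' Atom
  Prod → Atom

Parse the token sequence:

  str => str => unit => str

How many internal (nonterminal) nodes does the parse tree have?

[Type [Prod [Atom str]] => [Type [Prod [Atom str]] => [Type [Prod [Atom unit]] => [Type [Prod [Atom str]]]]]]

12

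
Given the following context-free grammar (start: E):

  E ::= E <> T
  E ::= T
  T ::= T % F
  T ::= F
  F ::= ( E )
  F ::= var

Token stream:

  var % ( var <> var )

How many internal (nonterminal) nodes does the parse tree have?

11

[E [T [T [F var]] % [F ( [E [E [T [F var]]] <> [T [F var]]] )]]]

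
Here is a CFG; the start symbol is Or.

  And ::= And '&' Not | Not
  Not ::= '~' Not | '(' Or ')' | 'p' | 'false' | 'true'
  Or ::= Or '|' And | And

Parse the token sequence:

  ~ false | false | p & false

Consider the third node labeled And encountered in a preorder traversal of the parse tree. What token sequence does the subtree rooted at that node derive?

[Or [Or [Or [And [Not ~ [Not false]]]] | [And [Not false]]] | [And [And [Not p]] & [Not false]]]

p & false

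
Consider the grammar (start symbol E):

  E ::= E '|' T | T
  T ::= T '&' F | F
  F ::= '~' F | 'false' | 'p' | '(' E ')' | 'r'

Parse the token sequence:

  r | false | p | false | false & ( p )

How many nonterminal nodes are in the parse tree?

20

[E [E [E [E [E [T [F r]]] | [T [F false]]] | [T [F p]]] | [T [F false]]] | [T [T [F false]] & [F ( [E [T [F p]]] )]]]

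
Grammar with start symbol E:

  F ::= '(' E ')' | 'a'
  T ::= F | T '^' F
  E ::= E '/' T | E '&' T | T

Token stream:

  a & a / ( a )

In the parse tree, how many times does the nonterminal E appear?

4

[E [E [E [T [F a]]] & [T [F a]]] / [T [F ( [E [T [F a]]] )]]]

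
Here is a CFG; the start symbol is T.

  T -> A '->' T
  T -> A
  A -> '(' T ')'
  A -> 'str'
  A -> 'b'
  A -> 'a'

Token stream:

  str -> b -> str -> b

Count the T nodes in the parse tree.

[T [A str] -> [T [A b] -> [T [A str] -> [T [A b]]]]]

4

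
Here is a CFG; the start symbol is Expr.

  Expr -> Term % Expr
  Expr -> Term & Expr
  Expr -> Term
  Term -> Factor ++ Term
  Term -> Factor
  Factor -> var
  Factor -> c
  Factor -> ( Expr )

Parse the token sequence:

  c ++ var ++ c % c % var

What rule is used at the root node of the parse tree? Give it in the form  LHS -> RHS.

Expr -> Term % Expr

[Expr [Term [Factor c] ++ [Term [Factor var] ++ [Term [Factor c]]]] % [Expr [Term [Factor c]] % [Expr [Term [Factor var]]]]]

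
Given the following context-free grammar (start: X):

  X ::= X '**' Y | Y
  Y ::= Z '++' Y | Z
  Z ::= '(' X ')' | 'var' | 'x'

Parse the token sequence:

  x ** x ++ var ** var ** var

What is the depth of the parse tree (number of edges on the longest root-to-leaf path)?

6

[X [X [X [X [Y [Z x]]] ** [Y [Z x] ++ [Y [Z var]]]] ** [Y [Z var]]] ** [Y [Z var]]]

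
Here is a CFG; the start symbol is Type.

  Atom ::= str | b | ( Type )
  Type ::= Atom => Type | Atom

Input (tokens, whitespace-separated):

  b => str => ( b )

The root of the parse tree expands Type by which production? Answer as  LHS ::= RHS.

Type ::= Atom => Type

[Type [Atom b] => [Type [Atom str] => [Type [Atom ( [Type [Atom b]] )]]]]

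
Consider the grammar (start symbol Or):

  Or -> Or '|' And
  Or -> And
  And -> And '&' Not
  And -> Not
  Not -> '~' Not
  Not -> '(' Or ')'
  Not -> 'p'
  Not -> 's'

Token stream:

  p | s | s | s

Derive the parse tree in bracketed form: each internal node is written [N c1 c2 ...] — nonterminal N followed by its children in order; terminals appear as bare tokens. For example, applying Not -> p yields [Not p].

Or
Or | And
Or | And | And
Or | And | And | And
And | And | And | And
Not | And | And | And
p | And | And | And
p | Not | And | And
p | s | And | And
p | s | Not | And
p | s | s | And
p | s | s | Not
p | s | s | s

[Or [Or [Or [Or [And [Not p]]] | [And [Not s]]] | [And [Not s]]] | [And [Not s]]]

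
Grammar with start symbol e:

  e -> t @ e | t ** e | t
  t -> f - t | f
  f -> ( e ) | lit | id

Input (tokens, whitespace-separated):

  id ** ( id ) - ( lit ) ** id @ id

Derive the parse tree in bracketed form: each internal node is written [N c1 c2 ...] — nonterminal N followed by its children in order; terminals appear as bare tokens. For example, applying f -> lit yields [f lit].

[e [t [f id]] ** [e [t [f ( [e [t [f id]]] )] - [t [f ( [e [t [f lit]]] )]]] ** [e [t [f id]] @ [e [t [f id]]]]]]

e
t ** e
f ** e
id ** e
id ** t ** e
id ** f - t ** e
id ** ( e ) - t ** e
id ** ( t ) - t ** e
id ** ( f ) - t ** e
id ** ( id ) - t ** e
id ** ( id ) - f ** e
id ** ( id ) - ( e ) ** e
id ** ( id ) - ( t ) ** e
id ** ( id ) - ( f ) ** e
id ** ( id ) - ( lit ) ** e
id ** ( id ) - ( lit ) ** t @ e
id ** ( id ) - ( lit ) ** f @ e
id ** ( id ) - ( lit ) ** id @ e
id ** ( id ) - ( lit ) ** id @ t
id ** ( id ) - ( lit ) ** id @ f
id ** ( id ) - ( lit ) ** id @ id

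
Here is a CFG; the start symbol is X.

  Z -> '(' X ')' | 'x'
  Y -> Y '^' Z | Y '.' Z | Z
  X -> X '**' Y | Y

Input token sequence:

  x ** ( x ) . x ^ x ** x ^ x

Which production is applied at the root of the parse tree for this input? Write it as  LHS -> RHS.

[X [X [X [Y [Z x]]] ** [Y [Y [Y [Z ( [X [Y [Z x]]] )]] . [Z x]] ^ [Z x]]] ** [Y [Y [Z x]] ^ [Z x]]]

X -> X '**' Y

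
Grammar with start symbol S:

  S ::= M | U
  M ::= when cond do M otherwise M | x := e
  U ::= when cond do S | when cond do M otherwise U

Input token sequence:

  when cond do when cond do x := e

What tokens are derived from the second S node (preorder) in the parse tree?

when cond do x := e

[S [U when cond do [S [U when cond do [S [M x := e]]]]]]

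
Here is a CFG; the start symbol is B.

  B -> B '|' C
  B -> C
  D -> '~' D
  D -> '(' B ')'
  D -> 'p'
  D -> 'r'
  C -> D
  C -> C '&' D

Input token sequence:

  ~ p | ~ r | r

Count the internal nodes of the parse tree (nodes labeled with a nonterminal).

[B [B [B [C [D ~ [D p]]]] | [C [D ~ [D r]]]] | [C [D r]]]

11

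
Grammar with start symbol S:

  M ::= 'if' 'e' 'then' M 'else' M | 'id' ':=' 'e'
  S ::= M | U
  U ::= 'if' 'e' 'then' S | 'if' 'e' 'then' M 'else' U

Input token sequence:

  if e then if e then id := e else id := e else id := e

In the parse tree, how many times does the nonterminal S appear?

1

[S [M if e then [M if e then [M id := e] else [M id := e]] else [M id := e]]]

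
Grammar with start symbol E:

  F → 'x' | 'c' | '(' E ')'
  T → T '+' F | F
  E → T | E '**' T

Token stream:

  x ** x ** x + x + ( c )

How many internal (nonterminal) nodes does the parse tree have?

16

[E [E [E [T [F x]]] ** [T [F x]]] ** [T [T [T [F x]] + [F x]] + [F ( [E [T [F c]]] )]]]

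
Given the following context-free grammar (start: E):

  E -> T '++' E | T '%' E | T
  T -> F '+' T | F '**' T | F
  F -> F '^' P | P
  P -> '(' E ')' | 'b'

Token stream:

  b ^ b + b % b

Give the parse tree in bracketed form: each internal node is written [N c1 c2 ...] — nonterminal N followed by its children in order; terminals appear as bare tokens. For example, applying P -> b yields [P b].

E
T % E
F + T % E
F ^ P + T % E
P ^ P + T % E
b ^ P + T % E
b ^ b + T % E
b ^ b + F % E
b ^ b + P % E
b ^ b + b % E
b ^ b + b % T
b ^ b + b % F
b ^ b + b % P
b ^ b + b % b

[E [T [F [F [P b]] ^ [P b]] + [T [F [P b]]]] % [E [T [F [P b]]]]]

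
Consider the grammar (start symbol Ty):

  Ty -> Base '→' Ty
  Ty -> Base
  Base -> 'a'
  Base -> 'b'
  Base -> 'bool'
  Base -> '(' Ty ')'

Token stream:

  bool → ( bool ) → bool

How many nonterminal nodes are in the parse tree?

[Ty [Base bool] → [Ty [Base ( [Ty [Base bool]] )] → [Ty [Base bool]]]]

8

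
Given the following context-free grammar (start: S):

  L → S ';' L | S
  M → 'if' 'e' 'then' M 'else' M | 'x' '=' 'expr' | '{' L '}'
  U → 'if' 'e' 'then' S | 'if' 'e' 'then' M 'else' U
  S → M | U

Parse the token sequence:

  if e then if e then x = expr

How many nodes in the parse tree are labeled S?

3

[S [U if e then [S [U if e then [S [M x = expr]]]]]]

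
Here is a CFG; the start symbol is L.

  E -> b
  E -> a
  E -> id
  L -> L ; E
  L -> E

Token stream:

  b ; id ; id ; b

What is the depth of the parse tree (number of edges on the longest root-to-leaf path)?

[L [L [L [L [E b]] ; [E id]] ; [E id]] ; [E b]]

5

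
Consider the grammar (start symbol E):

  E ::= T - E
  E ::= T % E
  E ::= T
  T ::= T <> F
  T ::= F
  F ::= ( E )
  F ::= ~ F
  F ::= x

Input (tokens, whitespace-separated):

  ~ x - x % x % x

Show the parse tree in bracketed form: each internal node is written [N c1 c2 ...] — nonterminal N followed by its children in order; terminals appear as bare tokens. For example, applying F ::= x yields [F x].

[E [T [F ~ [F x]]] - [E [T [F x]] % [E [T [F x]] % [E [T [F x]]]]]]

E
T - E
F - E
~ F - E
~ x - E
~ x - T % E
~ x - F % E
~ x - x % E
~ x - x % T % E
~ x - x % F % E
~ x - x % x % E
~ x - x % x % T
~ x - x % x % F
~ x - x % x % x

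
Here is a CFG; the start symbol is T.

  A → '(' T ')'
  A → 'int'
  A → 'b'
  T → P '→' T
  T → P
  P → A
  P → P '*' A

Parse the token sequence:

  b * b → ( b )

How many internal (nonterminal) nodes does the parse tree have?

[T [P [P [A b]] * [A b]] → [T [P [A ( [T [P [A b]]] )]]]]

11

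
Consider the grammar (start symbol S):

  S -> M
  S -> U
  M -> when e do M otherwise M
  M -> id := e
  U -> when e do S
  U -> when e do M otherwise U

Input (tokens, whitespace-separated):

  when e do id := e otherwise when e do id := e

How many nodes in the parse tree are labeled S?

2

[S [U when e do [M id := e] otherwise [U when e do [S [M id := e]]]]]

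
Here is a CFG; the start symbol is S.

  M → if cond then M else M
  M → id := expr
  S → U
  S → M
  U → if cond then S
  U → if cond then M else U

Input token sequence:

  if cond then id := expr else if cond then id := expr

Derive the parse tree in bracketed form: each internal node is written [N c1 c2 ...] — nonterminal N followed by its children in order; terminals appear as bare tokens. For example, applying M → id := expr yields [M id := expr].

S
U
if cond then M else U
if cond then id := expr else U
if cond then id := expr else if cond then S
if cond then id := expr else if cond then M
if cond then id := expr else if cond then id := expr

[S [U if cond then [M id := expr] else [U if cond then [S [M id := expr]]]]]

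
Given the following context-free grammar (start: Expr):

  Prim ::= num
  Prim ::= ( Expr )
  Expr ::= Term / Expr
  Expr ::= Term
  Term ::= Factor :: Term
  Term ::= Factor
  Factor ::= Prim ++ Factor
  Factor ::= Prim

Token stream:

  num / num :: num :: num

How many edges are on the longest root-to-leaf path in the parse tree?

[Expr [Term [Factor [Prim num]]] / [Expr [Term [Factor [Prim num]] :: [Term [Factor [Prim num]] :: [Term [Factor [Prim num]]]]]]]

7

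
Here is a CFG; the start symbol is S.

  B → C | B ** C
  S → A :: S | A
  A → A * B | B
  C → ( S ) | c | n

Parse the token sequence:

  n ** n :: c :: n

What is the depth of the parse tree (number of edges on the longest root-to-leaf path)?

6

[S [A [B [B [C n]] ** [C n]]] :: [S [A [B [C c]]] :: [S [A [B [C n]]]]]]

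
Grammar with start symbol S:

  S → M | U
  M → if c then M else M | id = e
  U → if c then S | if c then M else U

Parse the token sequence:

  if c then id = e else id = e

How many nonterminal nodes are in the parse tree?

4

[S [M if c then [M id = e] else [M id = e]]]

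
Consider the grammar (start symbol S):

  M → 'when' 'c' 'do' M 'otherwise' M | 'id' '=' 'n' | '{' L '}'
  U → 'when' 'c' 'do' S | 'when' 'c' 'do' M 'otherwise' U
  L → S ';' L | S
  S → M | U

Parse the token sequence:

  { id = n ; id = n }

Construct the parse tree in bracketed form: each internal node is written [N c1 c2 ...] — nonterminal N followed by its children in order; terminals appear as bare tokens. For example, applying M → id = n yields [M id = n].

S
M
{ L }
{ S ; L }
{ M ; L }
{ id = n ; L }
{ id = n ; S }
{ id = n ; M }
{ id = n ; id = n }

[S [M { [L [S [M id = n]] ; [L [S [M id = n]]]] }]]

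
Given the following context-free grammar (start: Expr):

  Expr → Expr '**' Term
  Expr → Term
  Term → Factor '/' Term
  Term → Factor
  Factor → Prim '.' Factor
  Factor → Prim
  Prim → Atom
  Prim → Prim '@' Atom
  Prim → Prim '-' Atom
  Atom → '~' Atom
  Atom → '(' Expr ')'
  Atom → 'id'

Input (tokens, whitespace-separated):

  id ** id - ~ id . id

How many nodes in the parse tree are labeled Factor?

3

[Expr [Expr [Term [Factor [Prim [Atom id]]]]] ** [Term [Factor [Prim [Prim [Atom id]] - [Atom ~ [Atom id]]] . [Factor [Prim [Atom id]]]]]]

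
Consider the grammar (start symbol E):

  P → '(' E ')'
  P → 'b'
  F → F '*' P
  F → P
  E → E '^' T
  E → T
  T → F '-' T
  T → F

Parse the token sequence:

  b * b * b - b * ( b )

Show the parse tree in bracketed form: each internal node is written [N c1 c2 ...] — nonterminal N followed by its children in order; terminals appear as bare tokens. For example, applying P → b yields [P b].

[E [T [F [F [F [P b]] * [P b]] * [P b]] - [T [F [F [P b]] * [P ( [E [T [F [P b]]]] )]]]]]

E
T
F - T
F * P - T
F * P * P - T
P * P * P - T
b * P * P - T
b * b * P - T
b * b * b - T
b * b * b - F
b * b * b - F * P
b * b * b - P * P
b * b * b - b * P
b * b * b - b * ( E )
b * b * b - b * ( T )
b * b * b - b * ( F )
b * b * b - b * ( P )
b * b * b - b * ( b )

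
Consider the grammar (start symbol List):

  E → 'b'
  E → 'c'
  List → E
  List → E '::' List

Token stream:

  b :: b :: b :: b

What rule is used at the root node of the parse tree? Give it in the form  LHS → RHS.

[List [E b] :: [List [E b] :: [List [E b] :: [List [E b]]]]]

List → E '::' List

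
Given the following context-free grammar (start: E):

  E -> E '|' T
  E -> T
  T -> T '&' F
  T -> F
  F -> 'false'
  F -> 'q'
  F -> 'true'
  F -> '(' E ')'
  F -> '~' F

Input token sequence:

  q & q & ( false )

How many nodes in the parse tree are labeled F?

[E [T [T [T [F q]] & [F q]] & [F ( [E [T [F false]]] )]]]

4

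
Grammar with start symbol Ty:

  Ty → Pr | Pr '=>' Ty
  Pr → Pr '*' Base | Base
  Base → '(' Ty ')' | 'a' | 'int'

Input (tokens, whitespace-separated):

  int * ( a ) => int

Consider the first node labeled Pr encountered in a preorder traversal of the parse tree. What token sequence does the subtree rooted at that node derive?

[Ty [Pr [Pr [Base int]] * [Base ( [Ty [Pr [Base a]]] )]] => [Ty [Pr [Base int]]]]

int * ( a )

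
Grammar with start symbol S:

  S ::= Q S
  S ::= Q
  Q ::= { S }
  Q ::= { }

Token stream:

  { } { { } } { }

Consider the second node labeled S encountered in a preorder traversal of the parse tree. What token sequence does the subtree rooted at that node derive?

[S [Q { }] [S [Q { [S [Q { }]] }] [S [Q { }]]]]

{ { } } { }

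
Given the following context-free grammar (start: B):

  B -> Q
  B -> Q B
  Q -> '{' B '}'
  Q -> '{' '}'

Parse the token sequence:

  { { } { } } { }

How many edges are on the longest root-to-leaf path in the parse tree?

5

[B [Q { [B [Q { }] [B [Q { }]]] }] [B [Q { }]]]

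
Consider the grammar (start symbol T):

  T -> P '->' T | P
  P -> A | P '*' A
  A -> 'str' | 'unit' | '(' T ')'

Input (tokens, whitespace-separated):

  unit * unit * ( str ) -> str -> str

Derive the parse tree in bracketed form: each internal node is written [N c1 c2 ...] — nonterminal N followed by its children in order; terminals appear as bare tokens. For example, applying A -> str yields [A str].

[T [P [P [P [A unit]] * [A unit]] * [A ( [T [P [A str]]] )]] -> [T [P [A str]] -> [T [P [A str]]]]]

T
P -> T
P * A -> T
P * A * A -> T
A * A * A -> T
unit * A * A -> T
unit * unit * A -> T
unit * unit * ( T ) -> T
unit * unit * ( P ) -> T
unit * unit * ( A ) -> T
unit * unit * ( str ) -> T
unit * unit * ( str ) -> P -> T
unit * unit * ( str ) -> A -> T
unit * unit * ( str ) -> str -> T
unit * unit * ( str ) -> str -> P
unit * unit * ( str ) -> str -> A
unit * unit * ( str ) -> str -> str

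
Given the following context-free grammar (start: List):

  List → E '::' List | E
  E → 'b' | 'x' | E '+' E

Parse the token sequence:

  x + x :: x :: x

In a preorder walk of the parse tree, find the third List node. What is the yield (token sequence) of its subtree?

[List [E [E x] + [E x]] :: [List [E x] :: [List [E x]]]]

x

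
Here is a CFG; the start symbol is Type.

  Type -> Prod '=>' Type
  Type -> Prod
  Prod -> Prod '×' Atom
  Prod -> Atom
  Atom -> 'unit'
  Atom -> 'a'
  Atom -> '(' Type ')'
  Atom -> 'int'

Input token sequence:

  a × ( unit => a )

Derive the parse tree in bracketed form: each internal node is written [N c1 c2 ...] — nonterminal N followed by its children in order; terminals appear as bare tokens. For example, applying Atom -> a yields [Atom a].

Type
Prod
Prod × Atom
Atom × Atom
a × Atom
a × ( Type )
a × ( Prod => Type )
a × ( Atom => Type )
a × ( unit => Type )
a × ( unit => Prod )
a × ( unit => Atom )
a × ( unit => a )

[Type [Prod [Prod [Atom a]] × [Atom ( [Type [Prod [Atom unit]] => [Type [Prod [Atom a]]]] )]]]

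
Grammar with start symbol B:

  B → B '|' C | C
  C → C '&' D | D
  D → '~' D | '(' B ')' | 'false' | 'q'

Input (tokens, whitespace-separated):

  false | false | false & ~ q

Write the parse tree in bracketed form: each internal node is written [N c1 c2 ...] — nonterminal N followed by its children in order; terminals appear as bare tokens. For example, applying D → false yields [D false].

[B [B [B [C [D false]]] | [C [D false]]] | [C [C [D false]] & [D ~ [D q]]]]

B
B | C
B | C | C
C | C | C
D | C | C
false | C | C
false | D | C
false | false | C
false | false | C & D
false | false | D & D
false | false | false & D
false | false | false & ~ D
false | false | false & ~ q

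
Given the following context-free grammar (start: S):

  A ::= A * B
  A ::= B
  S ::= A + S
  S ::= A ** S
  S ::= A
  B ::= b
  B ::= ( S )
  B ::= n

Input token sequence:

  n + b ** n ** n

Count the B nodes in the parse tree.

[S [A [B n]] + [S [A [B b]] ** [S [A [B n]] ** [S [A [B n]]]]]]

4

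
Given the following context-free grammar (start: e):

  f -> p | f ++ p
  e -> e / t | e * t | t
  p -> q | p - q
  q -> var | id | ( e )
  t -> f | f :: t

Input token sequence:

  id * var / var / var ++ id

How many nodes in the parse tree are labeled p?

[e [e [e [e [t [f [p [q id]]]]] * [t [f [p [q var]]]]] / [t [f [p [q var]]]]] / [t [f [f [p [q var]]] ++ [p [q id]]]]]

5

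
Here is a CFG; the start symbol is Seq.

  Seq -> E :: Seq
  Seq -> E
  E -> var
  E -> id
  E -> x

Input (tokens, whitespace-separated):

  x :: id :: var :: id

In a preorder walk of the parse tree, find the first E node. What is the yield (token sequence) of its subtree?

x

[Seq [E x] :: [Seq [E id] :: [Seq [E var] :: [Seq [E id]]]]]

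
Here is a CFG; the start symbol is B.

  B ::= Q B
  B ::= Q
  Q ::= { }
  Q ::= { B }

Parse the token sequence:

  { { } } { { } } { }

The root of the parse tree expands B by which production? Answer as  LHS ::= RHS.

B ::= Q B

[B [Q { [B [Q { }]] }] [B [Q { [B [Q { }]] }] [B [Q { }]]]]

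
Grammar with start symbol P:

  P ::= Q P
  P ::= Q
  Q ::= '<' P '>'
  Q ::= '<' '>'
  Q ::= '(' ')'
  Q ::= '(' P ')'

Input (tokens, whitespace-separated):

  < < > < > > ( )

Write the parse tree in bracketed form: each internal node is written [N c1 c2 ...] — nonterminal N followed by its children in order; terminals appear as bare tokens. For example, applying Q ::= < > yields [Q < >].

[P [Q < [P [Q < >] [P [Q < >]]] >] [P [Q ( )]]]

P
Q P
< P > P
< Q P > P
< < > P > P
< < > Q > P
< < > < > > P
< < > < > > Q
< < > < > > ( )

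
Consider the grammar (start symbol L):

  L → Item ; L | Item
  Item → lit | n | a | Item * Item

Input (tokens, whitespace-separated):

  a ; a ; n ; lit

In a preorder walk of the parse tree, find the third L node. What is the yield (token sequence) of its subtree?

[L [Item a] ; [L [Item a] ; [L [Item n] ; [L [Item lit]]]]]

n ; lit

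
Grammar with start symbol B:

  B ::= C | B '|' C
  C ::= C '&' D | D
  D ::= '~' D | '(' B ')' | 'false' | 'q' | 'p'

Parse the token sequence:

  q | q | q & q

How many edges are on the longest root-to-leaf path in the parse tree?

5

[B [B [B [C [D q]]] | [C [D q]]] | [C [C [D q]] & [D q]]]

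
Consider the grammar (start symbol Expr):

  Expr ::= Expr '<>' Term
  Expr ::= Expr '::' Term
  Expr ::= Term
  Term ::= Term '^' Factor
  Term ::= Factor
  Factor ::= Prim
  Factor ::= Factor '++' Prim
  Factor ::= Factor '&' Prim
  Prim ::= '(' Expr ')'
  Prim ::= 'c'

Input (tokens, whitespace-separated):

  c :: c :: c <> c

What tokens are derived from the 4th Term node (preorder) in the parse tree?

c

[Expr [Expr [Expr [Expr [Term [Factor [Prim c]]]] :: [Term [Factor [Prim c]]]] :: [Term [Factor [Prim c]]]] <> [Term [Factor [Prim c]]]]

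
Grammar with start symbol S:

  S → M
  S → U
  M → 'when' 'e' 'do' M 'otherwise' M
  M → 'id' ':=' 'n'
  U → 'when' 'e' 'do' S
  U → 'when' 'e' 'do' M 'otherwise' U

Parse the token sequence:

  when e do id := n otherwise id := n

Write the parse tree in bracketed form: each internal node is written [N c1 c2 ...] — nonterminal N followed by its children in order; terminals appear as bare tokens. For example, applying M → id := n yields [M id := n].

S
M
when e do M otherwise M
when e do id := n otherwise M
when e do id := n otherwise id := n

[S [M when e do [M id := n] otherwise [M id := n]]]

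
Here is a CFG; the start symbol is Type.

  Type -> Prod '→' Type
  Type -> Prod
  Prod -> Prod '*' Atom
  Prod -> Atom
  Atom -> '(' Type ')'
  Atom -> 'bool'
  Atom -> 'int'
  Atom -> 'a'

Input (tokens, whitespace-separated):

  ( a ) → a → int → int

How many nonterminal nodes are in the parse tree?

15

[Type [Prod [Atom ( [Type [Prod [Atom a]]] )]] → [Type [Prod [Atom a]] → [Type [Prod [Atom int]] → [Type [Prod [Atom int]]]]]]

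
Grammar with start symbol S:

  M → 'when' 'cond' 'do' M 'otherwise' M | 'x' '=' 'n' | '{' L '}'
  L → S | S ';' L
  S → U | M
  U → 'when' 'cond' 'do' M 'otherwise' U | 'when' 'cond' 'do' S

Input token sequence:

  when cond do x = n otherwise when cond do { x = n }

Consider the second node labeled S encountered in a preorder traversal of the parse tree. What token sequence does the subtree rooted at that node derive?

{ x = n }

[S [U when cond do [M x = n] otherwise [U when cond do [S [M { [L [S [M x = n]]] }]]]]]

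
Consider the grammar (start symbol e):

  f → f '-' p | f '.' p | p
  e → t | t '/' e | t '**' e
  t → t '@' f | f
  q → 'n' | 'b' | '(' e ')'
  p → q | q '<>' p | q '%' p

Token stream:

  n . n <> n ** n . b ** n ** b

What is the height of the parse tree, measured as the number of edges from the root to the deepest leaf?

8

[e [t [f [f [p [q n]]] . [p [q n] <> [p [q n]]]]] ** [e [t [f [f [p [q n]]] . [p [q b]]]] ** [e [t [f [p [q n]]]] ** [e [t [f [p [q b]]]]]]]]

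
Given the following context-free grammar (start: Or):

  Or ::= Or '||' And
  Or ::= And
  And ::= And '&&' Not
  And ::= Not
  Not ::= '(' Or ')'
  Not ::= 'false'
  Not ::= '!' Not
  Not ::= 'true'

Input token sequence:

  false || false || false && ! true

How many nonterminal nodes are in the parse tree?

12

[Or [Or [Or [And [Not false]]] || [And [Not false]]] || [And [And [Not false]] && [Not ! [Not true]]]]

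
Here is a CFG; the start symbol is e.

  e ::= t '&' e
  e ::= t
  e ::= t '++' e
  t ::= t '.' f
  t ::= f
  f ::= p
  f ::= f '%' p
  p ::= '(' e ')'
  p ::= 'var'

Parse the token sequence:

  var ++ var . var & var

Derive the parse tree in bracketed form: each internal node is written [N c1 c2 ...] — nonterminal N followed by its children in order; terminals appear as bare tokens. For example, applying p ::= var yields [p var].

e
t ++ e
f ++ e
p ++ e
var ++ e
var ++ t & e
var ++ t . f & e
var ++ f . f & e
var ++ p . f & e
var ++ var . f & e
var ++ var . p & e
var ++ var . var & e
var ++ var . var & t
var ++ var . var & f
var ++ var . var & p
var ++ var . var & var

[e [t [f [p var]]] ++ [e [t [t [f [p var]]] . [f [p var]]] & [e [t [f [p var]]]]]]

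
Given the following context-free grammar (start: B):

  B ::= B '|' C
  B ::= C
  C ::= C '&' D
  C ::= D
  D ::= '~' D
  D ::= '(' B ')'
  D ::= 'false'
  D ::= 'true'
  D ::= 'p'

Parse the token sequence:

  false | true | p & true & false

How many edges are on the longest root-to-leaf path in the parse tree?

[B [B [B [C [D false]]] | [C [D true]]] | [C [C [C [D p]] & [D true]] & [D false]]]

5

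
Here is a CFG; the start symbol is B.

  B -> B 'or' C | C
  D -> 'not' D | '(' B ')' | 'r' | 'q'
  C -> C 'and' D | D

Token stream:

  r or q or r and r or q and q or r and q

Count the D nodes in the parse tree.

8

[B [B [B [B [B [C [D r]]] or [C [D q]]] or [C [C [D r]] and [D r]]] or [C [C [D q]] and [D q]]] or [C [C [D r]] and [D q]]]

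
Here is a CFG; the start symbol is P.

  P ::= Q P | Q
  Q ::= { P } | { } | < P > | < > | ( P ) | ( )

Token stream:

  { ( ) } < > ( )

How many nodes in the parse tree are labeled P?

4

[P [Q { [P [Q ( )]] }] [P [Q < >] [P [Q ( )]]]]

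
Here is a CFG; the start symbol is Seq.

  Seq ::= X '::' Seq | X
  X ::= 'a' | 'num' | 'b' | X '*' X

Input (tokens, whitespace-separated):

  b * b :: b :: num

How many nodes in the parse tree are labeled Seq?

3

[Seq [X [X b] * [X b]] :: [Seq [X b] :: [Seq [X num]]]]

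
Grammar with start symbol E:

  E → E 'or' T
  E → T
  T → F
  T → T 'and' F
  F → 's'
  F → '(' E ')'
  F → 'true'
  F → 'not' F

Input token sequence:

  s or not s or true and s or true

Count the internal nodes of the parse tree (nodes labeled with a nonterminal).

[E [E [E [E [T [F s]]] or [T [F not [F s]]]] or [T [T [F true]] and [F s]]] or [T [F true]]]

15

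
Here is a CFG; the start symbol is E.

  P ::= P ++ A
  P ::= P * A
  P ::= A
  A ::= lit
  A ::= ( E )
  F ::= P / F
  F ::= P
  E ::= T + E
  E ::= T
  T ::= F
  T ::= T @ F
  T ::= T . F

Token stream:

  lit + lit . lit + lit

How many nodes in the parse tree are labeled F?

[E [T [F [P [A lit]]]] + [E [T [T [F [P [A lit]]]] . [F [P [A lit]]]] + [E [T [F [P [A lit]]]]]]]

4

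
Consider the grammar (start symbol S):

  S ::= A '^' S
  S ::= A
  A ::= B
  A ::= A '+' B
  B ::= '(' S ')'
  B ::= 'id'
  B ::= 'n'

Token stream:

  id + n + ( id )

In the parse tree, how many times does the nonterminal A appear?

[S [A [A [A [B id]] + [B n]] + [B ( [S [A [B id]]] )]]]

4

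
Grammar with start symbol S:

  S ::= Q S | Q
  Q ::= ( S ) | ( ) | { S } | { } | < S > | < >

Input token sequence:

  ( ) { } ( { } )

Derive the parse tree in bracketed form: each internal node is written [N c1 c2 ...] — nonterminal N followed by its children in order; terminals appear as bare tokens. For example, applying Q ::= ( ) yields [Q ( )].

[S [Q ( )] [S [Q { }] [S [Q ( [S [Q { }]] )]]]]

S
Q S
( ) S
( ) Q S
( ) { } S
( ) { } Q
( ) { } ( S )
( ) { } ( Q )
( ) { } ( { } )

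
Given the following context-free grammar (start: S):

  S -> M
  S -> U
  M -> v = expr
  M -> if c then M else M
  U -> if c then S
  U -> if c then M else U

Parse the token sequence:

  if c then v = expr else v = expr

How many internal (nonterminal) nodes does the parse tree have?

[S [M if c then [M v = expr] else [M v = expr]]]

4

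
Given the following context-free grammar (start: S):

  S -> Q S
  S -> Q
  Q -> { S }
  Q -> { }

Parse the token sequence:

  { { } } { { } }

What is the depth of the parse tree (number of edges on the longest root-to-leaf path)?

[S [Q { [S [Q { }]] }] [S [Q { [S [Q { }]] }]]]

5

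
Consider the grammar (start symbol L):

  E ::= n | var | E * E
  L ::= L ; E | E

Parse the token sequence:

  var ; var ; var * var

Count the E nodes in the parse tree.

[L [L [L [E var]] ; [E var]] ; [E [E var] * [E var]]]

5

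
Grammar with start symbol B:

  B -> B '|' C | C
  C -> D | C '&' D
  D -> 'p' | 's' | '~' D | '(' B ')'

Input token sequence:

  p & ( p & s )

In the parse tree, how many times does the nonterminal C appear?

4

[B [C [C [D p]] & [D ( [B [C [C [D p]] & [D s]]] )]]]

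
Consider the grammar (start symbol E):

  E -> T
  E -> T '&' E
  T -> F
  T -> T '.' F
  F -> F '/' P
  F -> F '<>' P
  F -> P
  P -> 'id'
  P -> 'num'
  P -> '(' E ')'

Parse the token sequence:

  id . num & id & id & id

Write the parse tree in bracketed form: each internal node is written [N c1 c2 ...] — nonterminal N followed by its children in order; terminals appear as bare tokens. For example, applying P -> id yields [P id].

E
T & E
T . F & E
F . F & E
P . F & E
id . F & E
id . P & E
id . num & E
id . num & T & E
id . num & F & E
id . num & P & E
id . num & id & E
id . num & id & T & E
id . num & id & F & E
id . num & id & P & E
id . num & id & id & E
id . num & id & id & T
id . num & id & id & F
id . num & id & id & P
id . num & id & id & id

[E [T [T [F [P id]]] . [F [P num]]] & [E [T [F [P id]]] & [E [T [F [P id]]] & [E [T [F [P id]]]]]]]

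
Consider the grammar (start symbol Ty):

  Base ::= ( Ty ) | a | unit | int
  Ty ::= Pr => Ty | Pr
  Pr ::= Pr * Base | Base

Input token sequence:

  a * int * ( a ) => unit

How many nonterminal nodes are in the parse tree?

[Ty [Pr [Pr [Pr [Base a]] * [Base int]] * [Base ( [Ty [Pr [Base a]]] )]] => [Ty [Pr [Base unit]]]]

13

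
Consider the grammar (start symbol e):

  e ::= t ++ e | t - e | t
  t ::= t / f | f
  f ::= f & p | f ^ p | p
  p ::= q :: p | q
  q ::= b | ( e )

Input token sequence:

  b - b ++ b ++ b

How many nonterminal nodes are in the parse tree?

[e [t [f [p [q b]]]] - [e [t [f [p [q b]]]] ++ [e [t [f [p [q b]]]] ++ [e [t [f [p [q b]]]]]]]]

20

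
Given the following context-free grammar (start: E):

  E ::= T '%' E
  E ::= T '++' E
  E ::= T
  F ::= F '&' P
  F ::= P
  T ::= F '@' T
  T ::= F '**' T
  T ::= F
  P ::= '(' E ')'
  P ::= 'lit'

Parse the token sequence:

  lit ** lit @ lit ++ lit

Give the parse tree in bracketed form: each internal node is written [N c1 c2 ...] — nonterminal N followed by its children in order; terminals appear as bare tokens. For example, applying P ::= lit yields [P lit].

E
T ++ E
F ** T ++ E
P ** T ++ E
lit ** T ++ E
lit ** F @ T ++ E
lit ** P @ T ++ E
lit ** lit @ T ++ E
lit ** lit @ F ++ E
lit ** lit @ P ++ E
lit ** lit @ lit ++ E
lit ** lit @ lit ++ T
lit ** lit @ lit ++ F
lit ** lit @ lit ++ P
lit ** lit @ lit ++ lit

[E [T [F [P lit]] ** [T [F [P lit]] @ [T [F [P lit]]]]] ++ [E [T [F [P lit]]]]]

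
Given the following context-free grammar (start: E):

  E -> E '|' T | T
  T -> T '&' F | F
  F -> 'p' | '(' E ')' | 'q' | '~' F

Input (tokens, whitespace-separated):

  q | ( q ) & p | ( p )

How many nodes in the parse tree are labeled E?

[E [E [E [T [F q]]] | [T [T [F ( [E [T [F q]]] )]] & [F p]]] | [T [F ( [E [T [F p]]] )]]]

5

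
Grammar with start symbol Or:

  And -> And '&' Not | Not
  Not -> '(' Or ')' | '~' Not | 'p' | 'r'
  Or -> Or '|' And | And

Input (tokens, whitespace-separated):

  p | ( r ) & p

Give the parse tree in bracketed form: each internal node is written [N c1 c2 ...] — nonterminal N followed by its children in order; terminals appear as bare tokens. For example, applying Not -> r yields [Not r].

[Or [Or [And [Not p]]] | [And [And [Not ( [Or [And [Not r]]] )]] & [Not p]]]

Or
Or | And
And | And
Not | And
p | And
p | And & Not
p | Not & Not
p | ( Or ) & Not
p | ( And ) & Not
p | ( Not ) & Not
p | ( r ) & Not
p | ( r ) & p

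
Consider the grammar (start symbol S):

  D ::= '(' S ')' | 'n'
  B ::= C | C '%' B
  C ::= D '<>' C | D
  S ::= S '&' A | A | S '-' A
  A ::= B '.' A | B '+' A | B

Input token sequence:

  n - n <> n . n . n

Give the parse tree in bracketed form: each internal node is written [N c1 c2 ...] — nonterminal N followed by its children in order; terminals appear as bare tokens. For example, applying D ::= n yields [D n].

S
S - A
A - A
B - A
C - A
D - A
n - A
n - B . A
n - C . A
n - D <> C . A
n - n <> C . A
n - n <> D . A
n - n <> n . A
n - n <> n . B . A
n - n <> n . C . A
n - n <> n . D . A
n - n <> n . n . A
n - n <> n . n . B
n - n <> n . n . C
n - n <> n . n . D
n - n <> n . n . n

[S [S [A [B [C [D n]]]]] - [A [B [C [D n] <> [C [D n]]]] . [A [B [C [D n]]] . [A [B [C [D n]]]]]]]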